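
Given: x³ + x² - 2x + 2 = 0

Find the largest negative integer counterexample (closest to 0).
Testing negative integers from -1 downward:
x = -1: LHS = (-1)³ + (-1)² - 2·(-1) + 2 = 4; 4 = 0 — FAILS  ← closest negative counterexample to 0

Answer: x = -1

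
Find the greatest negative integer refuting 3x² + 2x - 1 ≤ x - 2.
Testing negative integers from -1 downward:
x = -1: LHS = 3·(-1)² + 2·(-1) - 1 = 0, RHS = (-1) - 2 = -3; 0 ≤ -3 — FAILS  ← closest negative counterexample to 0

Answer: x = -1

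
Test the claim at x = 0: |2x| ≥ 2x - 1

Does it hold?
x = 0: LHS = |2·0| = |0| = 0, RHS = 2·0 - 1 = -1; 0 ≥ -1 — holds

The relation is satisfied at x = 0.

Answer: Yes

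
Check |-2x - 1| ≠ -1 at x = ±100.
x = 100: LHS = |-2·100 - 1| = |-201| = 201; 201 ≠ -1 — holds
x = -100: LHS = |-2·(-100) - 1| = |199| = 199; 199 ≠ -1 — holds

Answer: Yes, holds for both x = 100 and x = -100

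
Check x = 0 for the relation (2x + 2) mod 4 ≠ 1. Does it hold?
x = 0: LHS = (2·0 + 2) mod 4 = 2 mod 4 = 2; 2 ≠ 1 — holds

The relation is satisfied at x = 0.

Answer: Yes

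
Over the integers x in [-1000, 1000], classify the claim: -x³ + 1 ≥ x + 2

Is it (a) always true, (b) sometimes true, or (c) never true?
Holds at x = -1: LHS = -(-1)³ + 1 = 2, RHS = (-1) + 2 = 1; 2 ≥ 1 — holds
Fails at x = 0: LHS = -0³ + 1 = 1, RHS = 0 + 2 = 2; 1 ≥ 2 — FAILS
It is satisfied by some integers in the range but not all.

Answer: Sometimes true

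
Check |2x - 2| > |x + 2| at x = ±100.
x = 100: LHS = |2·100 - 2| = |198| = 198, RHS = |100 + 2| = |102| = 102; 198 > 102 — holds
x = -100: LHS = |2·(-100) - 2| = |-202| = 202, RHS = |(-100) + 2| = |-98| = 98; 202 > 98 — holds

Answer: Yes, holds for both x = 100 and x = -100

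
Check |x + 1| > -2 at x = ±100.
x = 100: LHS = |100 + 1| = |101| = 101; 101 > -2 — holds
x = -100: LHS = |(-100) + 1| = |-99| = 99; 99 > -2 — holds

Answer: Yes, holds for both x = 100 and x = -100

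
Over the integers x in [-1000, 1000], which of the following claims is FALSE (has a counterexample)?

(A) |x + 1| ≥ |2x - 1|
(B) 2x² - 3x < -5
(A) x = -1: LHS = |(-1) + 1| = |0| = 0, RHS = |2·(-1) - 1| = |-3| = 3; 0 ≥ 3 — FAILS
(B) x = 0: LHS = 2·0² - 3·0 = 0; 0 < -5 — FAILS

Answer: Both A and B are false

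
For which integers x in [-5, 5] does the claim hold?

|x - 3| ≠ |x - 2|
Track d = LHS − RHS over the integers in [-5, 5]. Equality would need d = 0, but d changes sign only between consecutive integers, jumping over 0:
x = 2: LHS = |2 - 3| = |-1| = 1, RHS = |2 - 2| = |0| = 0; 1 ≠ 0 — holds  (d = 1)
x = 3: LHS = |3 - 3| = |0| = 0, RHS = |3 - 2| = |1| = 1; 0 ≠ 1 — holds  (d = -1)
Away from these crossings d keeps a constant sign, and checking every integer in [-5, 5] confirms d ≠ 0 throughout. Hence the two sides are never equal, so the relation holds for every integer in [-5, 5].

Answer: All integers in [-5, 5]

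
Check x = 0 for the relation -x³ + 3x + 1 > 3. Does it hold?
x = 0: LHS = -0³ + 3·0 + 1 = 1; 1 > 3 — FAILS

The relation fails at x = 0, so x = 0 is a counterexample.

Answer: No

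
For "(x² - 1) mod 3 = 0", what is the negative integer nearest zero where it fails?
Testing negative integers from -1 downward:
x = -1: LHS = ((-1)² - 1) mod 3 = 0 mod 3 = 0; 0 = 0 — holds
x = -2: LHS = ((-2)² - 1) mod 3 = 3 mod 3 = 0; 0 = 0 — holds
x = -3: LHS = ((-3)² - 1) mod 3 = 8 mod 3 = 2; 2 = 0 — FAILS  ← closest negative counterexample to 0

Answer: x = -3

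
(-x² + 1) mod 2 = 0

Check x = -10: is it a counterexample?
Substitute x = -10 into the relation:
x = -10: LHS = (-(-10)² + 1) mod 2 = (-99) mod 2 = 1; 1 = 0 — FAILS

Since the claim fails at x = -10, this value is a counterexample.

Answer: Yes, x = -10 is a counterexample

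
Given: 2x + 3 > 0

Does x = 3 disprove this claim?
Substitute x = 3 into the relation:
x = 3: LHS = 2·3 + 3 = 9; 9 > 0 — holds

The claim holds here, so x = 3 is not a counterexample. (A counterexample exists elsewhere, e.g. x = -2.)

Answer: No, x = 3 is not a counterexample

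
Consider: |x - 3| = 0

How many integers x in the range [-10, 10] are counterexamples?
Counterexamples in [-10, 10]: {-10, -9, -8, -7, -6, -5, -4, -3, -2, -1, 0, 1, 2, 4, 5, 6, 7, 8, 9, 10}.

Counting them gives 20 values.

Answer: 20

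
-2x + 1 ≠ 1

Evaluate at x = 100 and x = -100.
x = 100: LHS = -2·100 + 1 = -199; -199 ≠ 1 — holds
x = -100: LHS = -2·(-100) + 1 = 201; 201 ≠ 1 — holds

Answer: Yes, holds for both x = 100 and x = -100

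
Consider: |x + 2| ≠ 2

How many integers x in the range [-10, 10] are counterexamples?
Counterexamples in [-10, 10]: {-4, 0}.

Counting them gives 2 values.

Answer: 2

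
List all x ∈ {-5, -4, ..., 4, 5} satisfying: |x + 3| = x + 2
Over all integers in [-5, 5], LHS − RHS is always positive; it is smallest at x = 0, where it equals 1:
x = 0: LHS = |0 + 3| = |3| = 3, RHS = 0 + 2 = 2; 3 = 2 — FAILS
At the ends of the range:
x = -5: LHS = |(-5) + 3| = |-2| = 2, RHS = (-5) + 2 = -3; 2 = -3 — FAILS
x = 5: LHS = |5 + 3| = |8| = 8, RHS = 5 + 2 = 7; 8 = 7 — FAILS
Hence LHS − RHS is never 0, i.e. the two sides are never equal, so the claimed relation (=) fails for every integer in [-5, 5].

Answer: None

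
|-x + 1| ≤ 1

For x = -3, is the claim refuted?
Substitute x = -3 into the relation:
x = -3: LHS = |-(-3) + 1| = |4| = 4; 4 ≤ 1 — FAILS

Since the claim fails at x = -3, this value is a counterexample.

Answer: Yes, x = -3 is a counterexample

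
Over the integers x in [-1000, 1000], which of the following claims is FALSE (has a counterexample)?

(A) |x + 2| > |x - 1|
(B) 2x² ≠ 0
(A) x = -1: LHS = |(-1) + 2| = |1| = 1, RHS = |(-1) - 1| = |-2| = 2; 1 > 2 — FAILS
(B) x = 0: LHS = 2·0² = 0; 0 ≠ 0 — FAILS

Answer: Both A and B are false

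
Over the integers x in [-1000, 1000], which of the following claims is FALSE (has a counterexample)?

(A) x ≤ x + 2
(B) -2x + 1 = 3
(A) Over all integers in [-1000, 1000], LHS − RHS is largest at x = 0, where it equals -2:
x = 0: RHS = 0 + 2 = 2; 0 ≤ 2 — holds
At the ends of the range:
x = -1000: RHS = (-1000) + 2 = -998; -1000 ≤ -998 — holds
x = 1000: RHS = 1000 + 2 = 1002; 1000 ≤ 1002 — holds
Hence LHS − RHS is never positive, i.e. LHS ≤ RHS throughout, so the relation holds for every integer in [-1000, 1000].

(B) x = 0: LHS = -2·0 + 1 = 1; 1 = 3 — FAILS

Only (B) has a counterexample.

Answer: B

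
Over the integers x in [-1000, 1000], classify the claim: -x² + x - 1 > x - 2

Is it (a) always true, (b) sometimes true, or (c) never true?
Holds at x = 0: LHS = -0² + 0 - 1 = -1, RHS = 0 - 2 = -2; -1 > -2 — holds
Fails at x = 1: LHS = -1² + 1 - 1 = -1, RHS = 1 - 2 = -1; -1 > -1 — FAILS
It is satisfied by some integers in the range but not all.

Answer: Sometimes true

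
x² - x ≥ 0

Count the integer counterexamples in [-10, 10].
Over all integers in [-10, 10], LHS − RHS is smallest at x = 0, where it equals 0:
x = 0: LHS = 0² - 0 = 0; 0 ≥ 0 — holds
At the ends of the range:
x = -10: LHS = (-10)² - (-10) = 110; 110 ≥ 0 — holds
x = 10: LHS = 10² - 10 = 90; 90 ≥ 0 — holds
Hence LHS − RHS is never negative, i.e. LHS ≥ RHS throughout, so the relation holds for every integer in [-10, 10].

No counterexample appears in that range.

Answer: 0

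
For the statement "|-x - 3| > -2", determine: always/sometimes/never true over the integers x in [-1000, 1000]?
An absolute value is never negative, so the left side is ≥ 0 for every x, while the right side is -2. Tightest case in [-1000, 1000] is x = -3:
x = -3: LHS = |-(-3) - 3| = |0| = 0; 0 > -2 — holds
Hence LHS − RHS is never zero or negative, i.e. LHS > RHS throughout, so the relation holds for every integer in [-1000, 1000].

No counterexample exists.

Answer: Always true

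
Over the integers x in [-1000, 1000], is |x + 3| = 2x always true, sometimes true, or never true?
Holds at x = 3: LHS = |3 + 3| = |6| = 6, RHS = 2·3 = 6; 6 = 6 — holds
Fails at x = 0: LHS = |0 + 3| = |3| = 3, RHS = 2·0 = 0; 3 = 0 — FAILS
It is satisfied by some integers in the range but not all.

Answer: Sometimes true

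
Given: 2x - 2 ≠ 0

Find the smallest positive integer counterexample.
Testing positive integers:
x = 1: LHS = 2·1 - 2 = 0; 0 ≠ 0 — FAILS  ← smallest positive counterexample

Answer: x = 1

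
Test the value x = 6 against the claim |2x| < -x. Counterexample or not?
Substitute x = 6 into the relation:
x = 6: LHS = |2·6| = |12| = 12; 12 < -6 — FAILS

Since the claim fails at x = 6, this value is a counterexample.

Answer: Yes, x = 6 is a counterexample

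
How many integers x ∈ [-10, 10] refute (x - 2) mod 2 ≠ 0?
Counterexamples in [-10, 10]: {-10, -8, -6, -4, -2, 0, 2, 4, 6, 8, 10}.

Counting them gives 11 values.

Answer: 11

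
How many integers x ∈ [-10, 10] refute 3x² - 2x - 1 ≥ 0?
Counterexamples in [-10, 10]: {0}.

Counting them gives 1 values.

Answer: 1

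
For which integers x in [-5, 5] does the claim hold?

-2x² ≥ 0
Holds for: {0}
Fails for: {-5, -4, -3, -2, -1, 1, 2, 3, 4, 5}

Answer: {0}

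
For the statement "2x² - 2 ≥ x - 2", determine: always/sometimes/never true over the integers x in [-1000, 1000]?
Over all integers in [-1000, 1000], LHS − RHS is smallest at x = 0, where it equals 0:
x = 0: LHS = 2·0² - 2 = -2, RHS = 0 - 2 = -2; -2 ≥ -2 — holds
At the ends of the range:
x = -1000: LHS = 2·(-1000)² - 2 = 1999998, RHS = (-1000) - 2 = -1002; 1999998 ≥ -1002 — holds
x = 1000: LHS = 2·1000² - 2 = 1999998, RHS = 1000 - 2 = 998; 1999998 ≥ 998 — holds
Hence LHS − RHS is never negative, i.e. LHS ≥ RHS throughout, so the relation holds for every integer in [-1000, 1000].

No counterexample exists.

Answer: Always true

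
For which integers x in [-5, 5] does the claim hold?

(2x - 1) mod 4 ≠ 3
Holds for: {-5, -3, -1, 1, 3, 5}
Fails for: {-4, -2, 0, 2, 4}

Answer: {-5, -3, -1, 1, 3, 5}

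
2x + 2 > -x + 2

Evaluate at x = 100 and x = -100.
x = 100: LHS = 2·100 + 2 = 202, RHS = -100 + 2 = -98; 202 > -98 — holds
x = -100: LHS = 2·(-100) + 2 = -198, RHS = -(-100) + 2 = 102; -198 > 102 — FAILS

Answer: Partially: holds for x = 100, fails for x = -100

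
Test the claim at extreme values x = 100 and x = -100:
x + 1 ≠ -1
x = 100: LHS = 100 + 1 = 101; 101 ≠ -1 — holds
x = -100: LHS = (-100) + 1 = -99; -99 ≠ -1 — holds

Answer: Yes, holds for both x = 100 and x = -100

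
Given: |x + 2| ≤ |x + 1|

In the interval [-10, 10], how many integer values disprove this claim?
Counterexamples in [-10, 10]: {-1, 0, 1, 2, 3, 4, 5, 6, 7, 8, 9, 10}.

Counting them gives 12 values.

Answer: 12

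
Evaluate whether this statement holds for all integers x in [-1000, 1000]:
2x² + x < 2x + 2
The claim fails at x = -1:
x = -1: LHS = 2·(-1)² + (-1) = 1, RHS = 2·(-1) + 2 = 0; 1 < 0 — FAILS

Because a single integer refutes it, the statement is false.

Answer: False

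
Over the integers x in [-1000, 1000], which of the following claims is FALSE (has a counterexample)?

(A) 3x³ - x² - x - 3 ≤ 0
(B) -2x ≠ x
(A) x = 2: LHS = 3·2³ - 2² - 2 - 3 = 15; 15 ≤ 0 — FAILS
(B) x = 0: LHS = -2·0 = 0; 0 ≠ 0 — FAILS

Answer: Both A and B are false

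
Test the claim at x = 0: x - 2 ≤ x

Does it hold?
x = 0: LHS = 0 - 2 = -2; -2 ≤ 0 — holds

The relation is satisfied at x = 0.

Answer: Yes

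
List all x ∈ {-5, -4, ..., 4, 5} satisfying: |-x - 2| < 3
Holds for: {-4, -3, -2, -1, 0}
Fails for: {-5, 1, 2, 3, 4, 5}

Answer: {-4, -3, -2, -1, 0}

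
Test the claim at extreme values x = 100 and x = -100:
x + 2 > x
x = 100: LHS = 100 + 2 = 102; 102 > 100 — holds
x = -100: LHS = (-100) + 2 = -98; -98 > -100 — holds

Answer: Yes, holds for both x = 100 and x = -100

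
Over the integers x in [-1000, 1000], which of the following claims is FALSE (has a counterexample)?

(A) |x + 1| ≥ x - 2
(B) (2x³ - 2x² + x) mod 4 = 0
(A) Over all integers in [-1000, 1000], LHS − RHS is smallest at x = 0, where it equals 3:
x = 0: LHS = |0 + 1| = |1| = 1, RHS = 0 - 2 = -2; 1 ≥ -2 — holds
At the ends of the range:
x = -1000: LHS = |(-1000) + 1| = |-999| = 999, RHS = (-1000) - 2 = -1002; 999 ≥ -1002 — holds
x = 1000: LHS = |1000 + 1| = |1001| = 1001, RHS = 1000 - 2 = 998; 1001 ≥ 998 — holds
Hence LHS − RHS is never negative, i.e. LHS ≥ RHS throughout, so the relation holds for every integer in [-1000, 1000].

(B) x = 1: LHS = (2·1³ - 2·1² + 1) mod 4 = 1 mod 4 = 1; 1 = 0 — FAILS

Only (B) has a counterexample.

Answer: B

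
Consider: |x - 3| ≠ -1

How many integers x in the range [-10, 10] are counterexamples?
An absolute value is never negative, so the left side is ≥ 0 for every x, while the right side is -1. Tightest case in [-10, 10] is x = 3:
x = 3: LHS = |3 - 3| = |0| = 0; 0 ≠ -1 — holds
Hence LHS − RHS is never 0, i.e. the two sides are never equal, so the relation holds for every integer in [-10, 10].

No counterexample appears in that range.

Answer: 0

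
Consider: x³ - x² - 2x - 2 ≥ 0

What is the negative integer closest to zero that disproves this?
Testing negative integers from -1 downward:
x = -1: LHS = (-1)³ - (-1)² - 2·(-1) - 2 = -2; -2 ≥ 0 — FAILS  ← closest negative counterexample to 0

Answer: x = -1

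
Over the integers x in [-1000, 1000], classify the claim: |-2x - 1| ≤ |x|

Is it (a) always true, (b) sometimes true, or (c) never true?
Holds at x = -1: LHS = |-2·(-1) - 1| = |1| = 1, RHS = |-1| = 1; 1 ≤ 1 — holds
Fails at x = 0: LHS = |-2·0 - 1| = |-1| = 1, RHS = |0| = 0; 1 ≤ 0 — FAILS
It is satisfied by some integers in the range but not all.

Answer: Sometimes true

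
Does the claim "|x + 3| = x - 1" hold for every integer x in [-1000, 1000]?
The claim fails at x = 0:
x = 0: LHS = |0 + 3| = |3| = 3, RHS = 0 - 1 = -1; 3 = -1 — FAILS

Because a single integer refutes it, the statement is false.

Answer: False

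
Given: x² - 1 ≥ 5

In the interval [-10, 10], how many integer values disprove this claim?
Counterexamples in [-10, 10]: {-2, -1, 0, 1, 2}.

Counting them gives 5 values.

Answer: 5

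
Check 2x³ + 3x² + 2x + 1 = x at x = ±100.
x = 100: LHS = 2·100³ + 3·100² + 2·100 + 1 = 2030201; 2030201 = 100 — FAILS
x = -100: LHS = 2·(-100)³ + 3·(-100)² + 2·(-100) + 1 = -1970199; -1970199 = -100 — FAILS

Answer: No, fails for both x = 100 and x = -100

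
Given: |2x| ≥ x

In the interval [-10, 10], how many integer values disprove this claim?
Over all integers in [-10, 10], LHS − RHS is smallest at x = 0, where it equals 0:
x = 0: LHS = |2·0| = |0| = 0; 0 ≥ 0 — holds
At the ends of the range:
x = -10: LHS = |2·(-10)| = |-20| = 20; 20 ≥ -10 — holds
x = 10: LHS = |2·10| = |20| = 20; 20 ≥ 10 — holds
Hence LHS − RHS is never negative, i.e. LHS ≥ RHS throughout, so the relation holds for every integer in [-10, 10].

No counterexample appears in that range.

Answer: 0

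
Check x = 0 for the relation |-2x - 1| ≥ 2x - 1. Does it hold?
x = 0: LHS = |-2·0 - 1| = |-1| = 1, RHS = 2·0 - 1 = -1; 1 ≥ -1 — holds

The relation is satisfied at x = 0.

Answer: Yes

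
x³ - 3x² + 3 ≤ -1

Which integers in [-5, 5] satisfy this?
Holds for: {-5, -4, -3, -2, -1, 2}
Fails for: {0, 1, 3, 4, 5}

Answer: {-5, -4, -3, -2, -1, 2}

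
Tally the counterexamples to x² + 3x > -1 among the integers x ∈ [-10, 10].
Counterexamples in [-10, 10]: {-2, -1}.

Counting them gives 2 values.

Answer: 2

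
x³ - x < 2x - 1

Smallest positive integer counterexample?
Testing positive integers:
x = 1: LHS = 1³ - 1 = 0, RHS = 2·1 - 1 = 1; 0 < 1 — holds
x = 2: LHS = 2³ - 2 = 6, RHS = 2·2 - 1 = 3; 6 < 3 — FAILS  ← smallest positive counterexample

Answer: x = 2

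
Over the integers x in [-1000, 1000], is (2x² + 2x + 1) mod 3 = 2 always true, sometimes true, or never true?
Holds at x = 1: LHS = (2·1² + 2·1 + 1) mod 3 = 5 mod 3 = 2; 2 = 2 — holds
Fails at x = 0: LHS = (2·0² + 2·0 + 1) mod 3 = 1 mod 3 = 1; 1 = 2 — FAILS
It is satisfied by some integers in the range but not all.

Answer: Sometimes true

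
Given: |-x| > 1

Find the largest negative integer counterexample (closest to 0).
Testing negative integers from -1 downward:
x = -1: LHS = |-(-1)| = |1| = 1; 1 > 1 — FAILS  ← closest negative counterexample to 0

Answer: x = -1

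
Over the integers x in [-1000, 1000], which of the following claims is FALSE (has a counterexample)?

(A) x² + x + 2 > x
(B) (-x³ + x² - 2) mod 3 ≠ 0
(A) Over all integers in [-1000, 1000], LHS − RHS is smallest at x = 0, where it equals 2:
x = 0: LHS = 0² + 0 + 2 = 2; 2 > 0 — holds
At the ends of the range:
x = -1000: LHS = (-1000)² + (-1000) + 2 = 999002; 999002 > -1000 — holds
x = 1000: LHS = 1000² + 1000 + 2 = 1001002; 1001002 > 1000 — holds
Hence LHS − RHS is never zero or negative, i.e. LHS > RHS throughout, so the relation holds for every integer in [-1000, 1000].

(B) x = -1: LHS = (-(-1)³ + (-1)² - 2) mod 3 = 0 mod 3 = 0; 0 ≠ 0 — FAILS

Only (B) has a counterexample.

Answer: B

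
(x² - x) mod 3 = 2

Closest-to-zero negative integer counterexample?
Testing negative integers from -1 downward:
x = -1: LHS = ((-1)² - (-1)) mod 3 = 2 mod 3 = 2; 2 = 2 — holds
x = -2: LHS = ((-2)² - (-2)) mod 3 = 6 mod 3 = 0; 0 = 2 — FAILS  ← closest negative counterexample to 0

Answer: x = -2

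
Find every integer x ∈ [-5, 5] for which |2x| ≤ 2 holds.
Holds for: {-1, 0, 1}
Fails for: {-5, -4, -3, -2, 2, 3, 4, 5}

Answer: {-1, 0, 1}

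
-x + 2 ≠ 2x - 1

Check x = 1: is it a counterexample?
Substitute x = 1 into the relation:
x = 1: LHS = -1 + 2 = 1, RHS = 2·1 - 1 = 1; 1 ≠ 1 — FAILS

Since the claim fails at x = 1, this value is a counterexample.

Answer: Yes, x = 1 is a counterexample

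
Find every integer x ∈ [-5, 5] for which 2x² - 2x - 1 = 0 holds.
Track d = LHS − RHS over the integers in [-5, 5]. Equality would need d = 0, but d changes sign only between consecutive integers, jumping over 0:
x = -1: LHS = 2·(-1)² - 2·(-1) - 1 = 3; 3 = 0 — FAILS  (d = 3)
x = 0: LHS = 2·0² - 2·0 - 1 = -1; -1 = 0 — FAILS  (d = -1)
x = 1: LHS = 2·1² - 2·1 - 1 = -1; -1 = 0 — FAILS  (d = -1)
x = 2: LHS = 2·2² - 2·2 - 1 = 3; 3 = 0 — FAILS  (d = 3)
Away from these crossings d keeps a constant sign, and checking every integer in [-5, 5] confirms d ≠ 0 throughout. Hence the two sides are never equal, so the claimed relation (=) fails for every integer in [-5, 5].

Answer: None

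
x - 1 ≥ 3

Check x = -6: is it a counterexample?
Substitute x = -6 into the relation:
x = -6: LHS = (-6) - 1 = -7; -7 ≥ 3 — FAILS

Since the claim fails at x = -6, this value is a counterexample.

Answer: Yes, x = -6 is a counterexample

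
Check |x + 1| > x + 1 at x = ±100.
x = 100: LHS = |100 + 1| = |101| = 101, RHS = 100 + 1 = 101; 101 > 101 — FAILS
x = -100: LHS = |(-100) + 1| = |-99| = 99, RHS = (-100) + 1 = -99; 99 > -99 — holds

Answer: Partially: fails for x = 100, holds for x = -100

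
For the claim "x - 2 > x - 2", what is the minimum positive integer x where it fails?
Testing positive integers:
x = 1: LHS = 1 - 2 = -1, RHS = 1 - 2 = -1; -1 > -1 — FAILS  ← smallest positive counterexample

Answer: x = 1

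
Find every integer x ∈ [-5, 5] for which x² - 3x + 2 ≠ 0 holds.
Holds for: {-5, -4, -3, -2, -1, 0, 3, 4, 5}
Fails for: {1, 2}

Answer: {-5, -4, -3, -2, -1, 0, 3, 4, 5}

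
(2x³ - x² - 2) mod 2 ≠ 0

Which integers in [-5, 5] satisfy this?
Holds for: {-5, -3, -1, 1, 3, 5}
Fails for: {-4, -2, 0, 2, 4}

Answer: {-5, -3, -1, 1, 3, 5}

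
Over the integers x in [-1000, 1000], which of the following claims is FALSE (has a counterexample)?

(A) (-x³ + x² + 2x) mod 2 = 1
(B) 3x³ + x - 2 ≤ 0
(A) x = 0: LHS = (-0³ + 0² + 2·0) mod 2 = 0 mod 2 = 0; 0 = 1 — FAILS
(B) x = 1: LHS = 3·1³ + 1 - 2 = 2; 2 ≤ 0 — FAILS

Answer: Both A and B are false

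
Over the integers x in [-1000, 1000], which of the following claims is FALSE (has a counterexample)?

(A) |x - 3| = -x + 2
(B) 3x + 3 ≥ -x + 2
(A) x = 0: LHS = |0 - 3| = |-3| = 3, RHS = -0 + 2 = 2; 3 = 2 — FAILS
(B) x = -1: LHS = 3·(-1) + 3 = 0, RHS = -(-1) + 2 = 3; 0 ≥ 3 — FAILS

Answer: Both A and B are false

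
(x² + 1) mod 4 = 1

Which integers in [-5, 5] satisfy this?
Holds for: {-4, -2, 0, 2, 4}
Fails for: {-5, -3, -1, 1, 3, 5}

Answer: {-4, -2, 0, 2, 4}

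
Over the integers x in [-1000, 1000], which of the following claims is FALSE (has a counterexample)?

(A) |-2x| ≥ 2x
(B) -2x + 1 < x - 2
(A) Over all integers in [-1000, 1000], LHS − RHS is smallest at x = 0, where it equals 0:
x = 0: LHS = |-2·0| = |0| = 0, RHS = 2·0 = 0; 0 ≥ 0 — holds
At the ends of the range:
x = -1000: LHS = |-2·(-1000)| = |2000| = 2000, RHS = 2·(-1000) = -2000; 2000 ≥ -2000 — holds
x = 1000: LHS = |-2·1000| = |-2000| = 2000, RHS = 2·1000 = 2000; 2000 ≥ 2000 — holds
Hence LHS − RHS is never negative, i.e. LHS ≥ RHS throughout, so the relation holds for every integer in [-1000, 1000].

(B) x = 0: LHS = -2·0 + 1 = 1, RHS = 0 - 2 = -2; 1 < -2 — FAILS

Only (B) has a counterexample.

Answer: B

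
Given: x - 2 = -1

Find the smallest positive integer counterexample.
Testing positive integers:
x = 1: LHS = 1 - 2 = -1; -1 = -1 — holds
x = 2: LHS = 2 - 2 = 0; 0 = -1 — FAILS  ← smallest positive counterexample

Answer: x = 2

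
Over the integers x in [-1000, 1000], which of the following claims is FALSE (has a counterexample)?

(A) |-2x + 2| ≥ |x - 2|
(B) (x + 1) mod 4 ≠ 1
(A) x = 1: LHS = |-2·1 + 2| = |0| = 0, RHS = |1 - 2| = |-1| = 1; 0 ≥ 1 — FAILS
(B) x = 0: LHS = (0 + 1) mod 4 = 1 mod 4 = 1; 1 ≠ 1 — FAILS

Answer: Both A and B are false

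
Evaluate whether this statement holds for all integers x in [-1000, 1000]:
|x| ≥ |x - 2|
The claim fails at x = 0:
x = 0: LHS = |0| = 0, RHS = |0 - 2| = |-2| = 2; 0 ≥ 2 — FAILS

Because a single integer refutes it, the statement is false.

Answer: False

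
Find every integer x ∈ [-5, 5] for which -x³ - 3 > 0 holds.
Holds for: {-5, -4, -3, -2}
Fails for: {-1, 0, 1, 2, 3, 4, 5}

Answer: {-5, -4, -3, -2}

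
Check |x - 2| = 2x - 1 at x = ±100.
x = 100: LHS = |100 - 2| = |98| = 98, RHS = 2·100 - 1 = 199; 98 = 199 — FAILS
x = -100: LHS = |(-100) - 2| = |-102| = 102, RHS = 2·(-100) - 1 = -201; 102 = -201 — FAILS

Answer: No, fails for both x = 100 and x = -100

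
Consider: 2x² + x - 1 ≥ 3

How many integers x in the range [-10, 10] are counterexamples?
Counterexamples in [-10, 10]: {-1, 0, 1}.

Counting them gives 3 values.

Answer: 3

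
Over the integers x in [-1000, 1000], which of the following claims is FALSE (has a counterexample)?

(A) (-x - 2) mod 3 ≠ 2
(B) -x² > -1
(A) x = -1: LHS = (-(-1) - 2) mod 3 = (-1) mod 3 = 2; 2 ≠ 2 — FAILS
(B) x = 1: LHS = -1² = -1; -1 > -1 — FAILS

Answer: Both A and B are false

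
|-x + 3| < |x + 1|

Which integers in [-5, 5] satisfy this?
Holds for: {2, 3, 4, 5}
Fails for: {-5, -4, -3, -2, -1, 0, 1}

Answer: {2, 3, 4, 5}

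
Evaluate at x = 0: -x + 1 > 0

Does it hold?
x = 0: LHS = -0 + 1 = 1; 1 > 0 — holds

The relation is satisfied at x = 0.

Answer: Yes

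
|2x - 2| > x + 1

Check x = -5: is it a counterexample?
Substitute x = -5 into the relation:
x = -5: LHS = |2·(-5) - 2| = |-12| = 12, RHS = (-5) + 1 = -4; 12 > -4 — holds

The claim holds here, so x = -5 is not a counterexample. (A counterexample exists elsewhere, e.g. x = 1.)

Answer: No, x = -5 is not a counterexample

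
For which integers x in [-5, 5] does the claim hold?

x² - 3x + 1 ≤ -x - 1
Over all integers in [-5, 5], LHS − RHS is smallest at x = 1, where it equals 1:
x = 1: LHS = 1² - 3·1 + 1 = -1, RHS = -1 - 1 = -2; -1 ≤ -2 — FAILS
At the ends of the range:
x = -5: LHS = (-5)² - 3·(-5) + 1 = 41, RHS = -(-5) - 1 = 4; 41 ≤ 4 — FAILS
x = 5: LHS = 5² - 3·5 + 1 = 11, RHS = -5 - 1 = -6; 11 ≤ -6 — FAILS
Hence LHS − RHS is never zero or negative, i.e. LHS > RHS throughout, so the claimed relation (≤) fails for every integer in [-5, 5].

Answer: None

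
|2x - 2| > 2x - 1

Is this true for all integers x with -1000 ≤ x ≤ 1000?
The claim fails at x = 1:
x = 1: LHS = |2·1 - 2| = |0| = 0, RHS = 2·1 - 1 = 1; 0 > 1 — FAILS

Because a single integer refutes it, the statement is false.

Answer: False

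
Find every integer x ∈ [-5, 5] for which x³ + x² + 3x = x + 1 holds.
Track d = LHS − RHS over the integers in [-5, 5]. Equality would need d = 0, but d changes sign only between consecutive integers, jumping over 0:
x = 0: LHS = 0³ + 0² + 3·0 = 0, RHS = 0 + 1 = 1; 0 = 1 — FAILS  (d = -1)
x = 1: LHS = 1³ + 1² + 3·1 = 5, RHS = 1 + 1 = 2; 5 = 2 — FAILS  (d = 3)
Away from these crossings d keeps a constant sign, and checking every integer in [-5, 5] confirms d ≠ 0 throughout. Hence the two sides are never equal, so the claimed relation (=) fails for every integer in [-5, 5].

Answer: None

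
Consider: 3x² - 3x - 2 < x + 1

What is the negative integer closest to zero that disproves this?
Testing negative integers from -1 downward:
x = -1: LHS = 3·(-1)² - 3·(-1) - 2 = 4, RHS = (-1) + 1 = 0; 4 < 0 — FAILS  ← closest negative counterexample to 0

Answer: x = -1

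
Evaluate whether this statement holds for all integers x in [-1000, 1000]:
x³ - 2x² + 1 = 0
The claim fails at x = 0:
x = 0: LHS = 0³ - 2·0² + 1 = 1; 1 = 0 — FAILS

Because a single integer refutes it, the statement is false.

Answer: False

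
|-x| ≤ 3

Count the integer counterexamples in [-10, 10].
Counterexamples in [-10, 10]: {-10, -9, -8, -7, -6, -5, -4, 4, 5, 6, 7, 8, 9, 10}.

Counting them gives 14 values.

Answer: 14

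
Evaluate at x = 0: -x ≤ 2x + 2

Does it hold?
x = 0: LHS = -0 = 0, RHS = 2·0 + 2 = 2; 0 ≤ 2 — holds

The relation is satisfied at x = 0.

Answer: Yes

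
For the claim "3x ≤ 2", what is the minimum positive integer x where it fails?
Testing positive integers:
x = 1: LHS = 3·1 = 3; 3 ≤ 2 — FAILS  ← smallest positive counterexample

Answer: x = 1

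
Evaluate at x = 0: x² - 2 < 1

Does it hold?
x = 0: LHS = 0² - 2 = -2; -2 < 1 — holds

The relation is satisfied at x = 0.

Answer: Yes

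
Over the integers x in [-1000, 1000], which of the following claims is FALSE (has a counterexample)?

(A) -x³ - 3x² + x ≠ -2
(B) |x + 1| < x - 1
(A) Track d = LHS − RHS over the integers in [-1000, 1000]. Equality would need d = 0, but d changes sign only between consecutive integers, jumping over 0:
x = -4: LHS = -(-4)³ - 3·(-4)² + (-4) = 12; 12 ≠ -2 — holds  (d = 14)
x = -3: LHS = -(-3)³ - 3·(-3)² + (-3) = -3; -3 ≠ -2 — holds  (d = -1)
x = -1: LHS = -(-1)³ - 3·(-1)² + (-1) = -3; -3 ≠ -2 — holds  (d = -1)
x = 0: LHS = -0³ - 3·0² + 0 = 0; 0 ≠ -2 — holds  (d = 2)
x = 0: LHS = -0³ - 3·0² + 0 = 0; 0 ≠ -2 — holds  (d = 2)
x = 1: LHS = -1³ - 3·1² + 1 = -3; -3 ≠ -2 — holds  (d = -1)
Away from these crossings d keeps a constant sign, and checking every integer in [-1000, 1000] confirms d ≠ 0 throughout. Hence the two sides are never equal, so the relation holds for every integer in [-1000, 1000].

(B) x = 0: LHS = |0 + 1| = |1| = 1, RHS = 0 - 1 = -1; 1 < -1 — FAILS

Only (B) has a counterexample.

Answer: B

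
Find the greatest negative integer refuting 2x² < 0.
Testing negative integers from -1 downward:
x = -1: LHS = 2·(-1)² = 2; 2 < 0 — FAILS  ← closest negative counterexample to 0

Answer: x = -1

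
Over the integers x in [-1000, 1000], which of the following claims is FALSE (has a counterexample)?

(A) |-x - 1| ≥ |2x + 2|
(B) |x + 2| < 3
(A) x = 0: LHS = |-0 - 1| = |-1| = 1, RHS = |2·0 + 2| = |2| = 2; 1 ≥ 2 — FAILS
(B) x = 1: LHS = |1 + 2| = |3| = 3; 3 < 3 — FAILS

Answer: Both A and B are false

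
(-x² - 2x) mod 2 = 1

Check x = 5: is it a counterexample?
Substitute x = 5 into the relation:
x = 5: LHS = (-5² - 2·5) mod 2 = (-35) mod 2 = 1; 1 = 1 — holds

The claim holds here, so x = 5 is not a counterexample. (A counterexample exists elsewhere, e.g. x = 0.)

Answer: No, x = 5 is not a counterexample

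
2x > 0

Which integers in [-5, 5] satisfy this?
Holds for: {1, 2, 3, 4, 5}
Fails for: {-5, -4, -3, -2, -1, 0}

Answer: {1, 2, 3, 4, 5}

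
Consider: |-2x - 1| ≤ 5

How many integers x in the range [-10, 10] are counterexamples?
Counterexamples in [-10, 10]: {-10, -9, -8, -7, -6, -5, -4, 3, 4, 5, 6, 7, 8, 9, 10}.

Counting them gives 15 values.

Answer: 15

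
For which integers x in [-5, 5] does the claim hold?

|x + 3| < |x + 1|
Holds for: {-5, -4, -3}
Fails for: {-2, -1, 0, 1, 2, 3, 4, 5}

Answer: {-5, -4, -3}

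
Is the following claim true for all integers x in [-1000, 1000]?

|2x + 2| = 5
The claim fails at x = 0:
x = 0: LHS = |2·0 + 2| = |2| = 2; 2 = 5 — FAILS

Because a single integer refutes it, the statement is false.

Answer: False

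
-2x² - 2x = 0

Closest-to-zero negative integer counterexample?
Testing negative integers from -1 downward:
x = -1: LHS = -2·(-1)² - 2·(-1) = 0; 0 = 0 — holds
x = -2: LHS = -2·(-2)² - 2·(-2) = -4; -4 = 0 — FAILS  ← closest negative counterexample to 0

Answer: x = -2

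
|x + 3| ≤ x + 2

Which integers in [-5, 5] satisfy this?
Over all integers in [-5, 5], LHS − RHS is smallest at x = 0, where it equals 1:
x = 0: LHS = |0 + 3| = |3| = 3, RHS = 0 + 2 = 2; 3 ≤ 2 — FAILS
At the ends of the range:
x = -5: LHS = |(-5) + 3| = |-2| = 2, RHS = (-5) + 2 = -3; 2 ≤ -3 — FAILS
x = 5: LHS = |5 + 3| = |8| = 8, RHS = 5 + 2 = 7; 8 ≤ 7 — FAILS
Hence LHS − RHS is never zero or negative, i.e. LHS > RHS throughout, so the claimed relation (≤) fails for every integer in [-5, 5].

Answer: None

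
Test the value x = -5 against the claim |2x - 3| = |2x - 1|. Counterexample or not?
Substitute x = -5 into the relation:
x = -5: LHS = |2·(-5) - 3| = |-13| = 13, RHS = |2·(-5) - 1| = |-11| = 11; 13 = 11 — FAILS

Since the claim fails at x = -5, this value is a counterexample.

Answer: Yes, x = -5 is a counterexample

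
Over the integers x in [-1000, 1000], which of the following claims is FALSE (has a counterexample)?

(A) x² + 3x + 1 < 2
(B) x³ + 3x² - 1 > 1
(A) x = 1: LHS = 1² + 3·1 + 1 = 5; 5 < 2 — FAILS
(B) x = 0: LHS = 0³ + 3·0² - 1 = -1; -1 > 1 — FAILS

Answer: Both A and B are false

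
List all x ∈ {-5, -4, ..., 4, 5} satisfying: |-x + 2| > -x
Over all integers in [-5, 5], LHS − RHS is smallest at x = 0, where it equals 2:
x = 0: LHS = |-0 + 2| = |2| = 2, RHS = -0 = 0; 2 > 0 — holds
At the ends of the range:
x = -5: LHS = |-(-5) + 2| = |7| = 7, RHS = -(-5) = 5; 7 > 5 — holds
x = 5: LHS = |-5 + 2| = |-3| = 3; 3 > -5 — holds
Hence LHS − RHS is never zero or negative, i.e. LHS > RHS throughout, so the relation holds for every integer in [-5, 5].

Answer: All integers in [-5, 5]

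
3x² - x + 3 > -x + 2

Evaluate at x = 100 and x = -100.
x = 100: LHS = 3·100² - 100 + 3 = 29903, RHS = -100 + 2 = -98; 29903 > -98 — holds
x = -100: LHS = 3·(-100)² - (-100) + 3 = 30103, RHS = -(-100) + 2 = 102; 30103 > 102 — holds

Answer: Yes, holds for both x = 100 and x = -100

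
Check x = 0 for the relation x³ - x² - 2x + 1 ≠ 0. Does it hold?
x = 0: LHS = 0³ - 0² - 2·0 + 1 = 1; 1 ≠ 0 — holds

The relation is satisfied at x = 0.

Answer: Yes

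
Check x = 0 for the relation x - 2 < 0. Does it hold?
x = 0: LHS = 0 - 2 = -2; -2 < 0 — holds

The relation is satisfied at x = 0.

Answer: Yes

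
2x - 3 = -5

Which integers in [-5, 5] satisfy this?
Holds for: {-1}
Fails for: {-5, -4, -3, -2, 0, 1, 2, 3, 4, 5}

Answer: {-1}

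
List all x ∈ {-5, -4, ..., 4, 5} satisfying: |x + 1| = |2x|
Holds for: {1}
Fails for: {-5, -4, -3, -2, -1, 0, 2, 3, 4, 5}

Answer: {1}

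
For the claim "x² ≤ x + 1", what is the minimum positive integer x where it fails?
Testing positive integers:
x = 1: LHS = 1² = 1, RHS = 1 + 1 = 2; 1 ≤ 2 — holds
x = 2: LHS = 2² = 4, RHS = 2 + 1 = 3; 4 ≤ 3 — FAILS  ← smallest positive counterexample

Answer: x = 2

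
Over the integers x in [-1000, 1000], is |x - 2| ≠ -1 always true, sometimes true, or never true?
An absolute value is never negative, so the left side is ≥ 0 for every x, while the right side is -1. Tightest case in [-1000, 1000] is x = 2:
x = 2: LHS = |2 - 2| = |0| = 0; 0 ≠ -1 — holds
Hence LHS − RHS is never 0, i.e. the two sides are never equal, so the relation holds for every integer in [-1000, 1000].

No counterexample exists.

Answer: Always true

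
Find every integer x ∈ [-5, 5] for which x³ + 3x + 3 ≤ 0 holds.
Holds for: {-5, -4, -3, -2, -1}
Fails for: {0, 1, 2, 3, 4, 5}

Answer: {-5, -4, -3, -2, -1}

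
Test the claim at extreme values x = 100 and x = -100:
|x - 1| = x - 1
x = 100: LHS = |100 - 1| = |99| = 99, RHS = 100 - 1 = 99; 99 = 99 — holds
x = -100: LHS = |(-100) - 1| = |-101| = 101, RHS = (-100) - 1 = -101; 101 = -101 — FAILS

Answer: Partially: holds for x = 100, fails for x = -100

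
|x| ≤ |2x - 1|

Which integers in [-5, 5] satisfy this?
Over all integers in [-5, 5], LHS − RHS is largest at x = 1, where it equals 0:
x = 1: LHS = |1| = 1, RHS = |2·1 - 1| = |1| = 1; 1 ≤ 1 — holds
At the ends of the range:
x = -5: LHS = |-5| = 5, RHS = |2·(-5) - 1| = |-11| = 11; 5 ≤ 11 — holds
x = 5: LHS = |5| = 5, RHS = |2·5 - 1| = |9| = 9; 5 ≤ 9 — holds
Hence LHS − RHS is never positive, i.e. LHS ≤ RHS throughout, so the relation holds for every integer in [-5, 5].

Answer: All integers in [-5, 5]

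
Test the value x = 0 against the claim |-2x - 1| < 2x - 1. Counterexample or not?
Substitute x = 0 into the relation:
x = 0: LHS = |-2·0 - 1| = |-1| = 1, RHS = 2·0 - 1 = -1; 1 < -1 — FAILS

Since the claim fails at x = 0, this value is a counterexample.

Answer: Yes, x = 0 is a counterexample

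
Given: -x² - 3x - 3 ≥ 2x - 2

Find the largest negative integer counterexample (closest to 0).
Testing negative integers from -1 downward:
x = -1: LHS = -(-1)² - 3·(-1) - 3 = -1, RHS = 2·(-1) - 2 = -4; -1 ≥ -4 — holds
x = -2: LHS = -(-2)² - 3·(-2) - 3 = -1, RHS = 2·(-2) - 2 = -6; -1 ≥ -6 — holds
x = -3: LHS = -(-3)² - 3·(-3) - 3 = -3, RHS = 2·(-3) - 2 = -8; -3 ≥ -8 — holds
x = -4: LHS = -(-4)² - 3·(-4) - 3 = -7, RHS = 2·(-4) - 2 = -10; -7 ≥ -10 — holds
x = -5: LHS = -(-5)² - 3·(-5) - 3 = -13, RHS = 2·(-5) - 2 = -12; -13 ≥ -12 — FAILS  ← closest negative counterexample to 0

Answer: x = -5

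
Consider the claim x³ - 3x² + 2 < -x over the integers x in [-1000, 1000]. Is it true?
The claim fails at x = 0:
x = 0: LHS = 0³ - 3·0² + 2 = 2, RHS = -0 = 0; 2 < 0 — FAILS

Because a single integer refutes it, the statement is false.

Answer: False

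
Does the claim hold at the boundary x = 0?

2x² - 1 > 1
x = 0: LHS = 2·0² - 1 = -1; -1 > 1 — FAILS

The relation fails at x = 0, so x = 0 is a counterexample.

Answer: No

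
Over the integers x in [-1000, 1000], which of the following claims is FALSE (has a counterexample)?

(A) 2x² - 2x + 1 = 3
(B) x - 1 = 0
(A) x = 0: LHS = 2·0² - 2·0 + 1 = 1; 1 = 3 — FAILS
(B) x = 0: LHS = 0 - 1 = -1; -1 = 0 — FAILS

Answer: Both A and B are false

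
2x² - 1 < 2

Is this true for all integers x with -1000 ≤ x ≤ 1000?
The claim fails at x = 2:
x = 2: LHS = 2·2² - 1 = 7; 7 < 2 — FAILS

Because a single integer refutes it, the statement is false.

Answer: False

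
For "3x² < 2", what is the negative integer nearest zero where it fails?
Testing negative integers from -1 downward:
x = -1: LHS = 3·(-1)² = 3; 3 < 2 — FAILS  ← closest negative counterexample to 0

Answer: x = -1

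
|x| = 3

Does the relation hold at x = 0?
x = 0: LHS = |0| = 0; 0 = 3 — FAILS

The relation fails at x = 0, so x = 0 is a counterexample.

Answer: No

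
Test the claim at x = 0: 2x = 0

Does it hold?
x = 0: LHS = 2·0 = 0; 0 = 0 — holds

The relation is satisfied at x = 0.

Answer: Yes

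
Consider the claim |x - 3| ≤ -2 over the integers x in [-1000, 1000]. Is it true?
The claim fails at x = 0:
x = 0: LHS = |0 - 3| = |-3| = 3; 3 ≤ -2 — FAILS

Because a single integer refutes it, the statement is false.

Answer: False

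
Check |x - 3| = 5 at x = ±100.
x = 100: LHS = |100 - 3| = |97| = 97; 97 = 5 — FAILS
x = -100: LHS = |(-100) - 3| = |-103| = 103; 103 = 5 — FAILS

Answer: No, fails for both x = 100 and x = -100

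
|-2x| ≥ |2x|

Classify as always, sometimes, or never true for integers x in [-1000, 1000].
Over all integers in [-1000, 1000], LHS − RHS is smallest at x = 0, where it equals 0:
x = 0: LHS = |-2·0| = |0| = 0, RHS = |2·0| = |0| = 0; 0 ≥ 0 — holds
At the ends of the range:
x = -1000: LHS = |-2·(-1000)| = |2000| = 2000, RHS = |2·(-1000)| = |-2000| = 2000; 2000 ≥ 2000 — holds
x = 1000: LHS = |-2·1000| = |-2000| = 2000, RHS = |2·1000| = |2000| = 2000; 2000 ≥ 2000 — holds
Hence LHS − RHS is never negative, i.e. LHS ≥ RHS throughout, so the relation holds for every integer in [-1000, 1000].

No counterexample exists.

Answer: Always true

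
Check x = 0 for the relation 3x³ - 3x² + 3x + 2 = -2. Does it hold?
x = 0: LHS = 3·0³ - 3·0² + 3·0 + 2 = 2; 2 = -2 — FAILS

The relation fails at x = 0, so x = 0 is a counterexample.

Answer: No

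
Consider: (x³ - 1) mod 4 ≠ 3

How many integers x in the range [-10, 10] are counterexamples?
Counterexamples in [-10, 10]: {-10, -8, -6, -4, -2, 0, 2, 4, 6, 8, 10}.

Counting them gives 11 values.

Answer: 11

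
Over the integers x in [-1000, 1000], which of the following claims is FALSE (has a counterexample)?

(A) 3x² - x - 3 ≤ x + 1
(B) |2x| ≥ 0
(A) x = -1: LHS = 3·(-1)² - (-1) - 3 = 1, RHS = (-1) + 1 = 0; 1 ≤ 0 — FAILS

(B) An absolute value is never negative, so the left side is ≥ 0 for every x, while the right side is 0. Tightest case in [-1000, 1000] is x = 0:
x = 0: LHS = |2·0| = |0| = 0; 0 ≥ 0 — holds
Hence LHS − RHS is never negative, i.e. LHS ≥ RHS throughout, so the relation holds for every integer in [-1000, 1000].

Only (A) has a counterexample.

Answer: A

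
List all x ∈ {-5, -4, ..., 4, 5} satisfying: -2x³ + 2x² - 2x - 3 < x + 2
Holds for: {0, 1, 2, 3, 4, 5}
Fails for: {-5, -4, -3, -2, -1}

Answer: {0, 1, 2, 3, 4, 5}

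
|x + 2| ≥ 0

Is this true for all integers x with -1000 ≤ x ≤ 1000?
An absolute value is never negative, so the left side is ≥ 0 for every x, while the right side is 0. Tightest case in [-1000, 1000] is x = -2:
x = -2: LHS = |(-2) + 2| = |0| = 0; 0 ≥ 0 — holds
Hence LHS − RHS is never negative, i.e. LHS ≥ RHS throughout, so the relation holds for every integer in [-1000, 1000].

No counterexample exists.

Answer: True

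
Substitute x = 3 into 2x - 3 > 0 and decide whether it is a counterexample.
Substitute x = 3 into the relation:
x = 3: LHS = 2·3 - 3 = 3; 3 > 0 — holds

The claim holds here, so x = 3 is not a counterexample. (A counterexample exists elsewhere, e.g. x = 0.)

Answer: No, x = 3 is not a counterexample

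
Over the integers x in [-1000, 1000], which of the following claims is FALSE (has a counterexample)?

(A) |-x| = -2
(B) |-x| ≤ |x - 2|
(A) x = 0: LHS = |-0| = |0| = 0; 0 = -2 — FAILS
(B) x = 2: LHS = |-2| = 2, RHS = |2 - 2| = |0| = 0; 2 ≤ 0 — FAILS

Answer: Both A and B are false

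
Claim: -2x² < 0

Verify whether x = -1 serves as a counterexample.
Substitute x = -1 into the relation:
x = -1: LHS = -2·(-1)² = -2; -2 < 0 — holds

The claim holds here, so x = -1 is not a counterexample. (A counterexample exists elsewhere, e.g. x = 0.)

Answer: No, x = -1 is not a counterexample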